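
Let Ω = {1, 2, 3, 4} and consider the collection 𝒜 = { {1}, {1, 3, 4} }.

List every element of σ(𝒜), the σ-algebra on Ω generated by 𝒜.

Start: 𝒜 ∪ {∅, Ω} = { {}, {1}, {1, 3, 4}, Ω }.
Round 1: +2 →
  {2}  = complement {1, 3, 4}
  {2, 3, 4}  = complement {1}
  — 6 sets.
Round 2. New:
  {1, 2}  = {2} ∪ {1}
  — 7 sets.
Round 3 adds 1:
  {3, 4}  = complement {1, 2}
  — 8 sets.
After Round 4 the family is unchanged; done.

|σ(𝒜)| = 8.  σ(𝒜) = { {}, {1}, {2}, {1, 2}, {3, 4}, {1, 3, 4}, {2, 3, 4}, Ω }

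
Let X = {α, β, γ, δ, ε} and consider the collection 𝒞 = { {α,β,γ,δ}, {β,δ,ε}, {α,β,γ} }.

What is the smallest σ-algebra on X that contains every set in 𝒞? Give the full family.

σ(𝒞) = { ∅, {β}, {δ}, {ε}, {α,γ}, {β,δ}, {β,ε}, {δ,ε}, {α,β,γ}, {α,γ,δ}, {α,γ,ε}, {β,δ,ε}, {α,β,γ,δ}, {α,β,γ,ε}, {α,γ,δ,ε}, X }

Trace:
Begin from { ∅, {α,β,γ}, {β,δ,ε}, {α,β,γ,δ}, X } (that is, 𝒞 plus ∅ and X).
Pass 1: +3 →
  {ε}  = X∖{α,β,γ,δ}
  {α,γ}  = X∖{β,δ,ε}
  {δ,ε}  = X∖{α,β,γ}
  — 8 sets.
Pass 2 adds 3:
  {α,γ,ε}  = {α,γ} ∪ {ε}
  {α,β,γ,ε}  = {α,β,γ} ∪ {ε}
  {α,γ,δ,ε}  = {δ,ε} ∪ {α,γ}
  — 11 sets.
Pass 3: +3 →
  {β}  = X∖{α,γ,δ,ε}
  {δ}  = X∖{α,β,γ,ε}
  {β,δ}  = X∖{α,γ,ε}
  — 14 sets.
Pass 4. New:
  {β,ε}  = {β} ∪ {ε}
  {α,γ,δ}  = {α,γ} ∪ {δ}
  — 16 sets.
Pass 5: closed — nothing new.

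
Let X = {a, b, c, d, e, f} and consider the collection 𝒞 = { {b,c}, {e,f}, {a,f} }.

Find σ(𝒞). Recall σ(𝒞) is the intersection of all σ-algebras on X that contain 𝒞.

Start: 𝒞 ∪ {∅, X} = { ∅, {a,f}, {b,c}, {e,f}, X }.
Iteration 1 adds 6:
  {a,e,f}  = {e,f} ∪ {a,f}
  {a,b,c,d}  = ᶜ of {e,f}
  {a,b,c,f}  = {b,c} ∪ {a,f}
  {a,d,e,f}  = ᶜ of {b,c}
  {b,c,d,e}  = ᶜ of {a,f}
  {b,c,e,f}  = {b,c} ∪ {e,f}
  (now 11)
Iteration 2: 7 new —
  {a,d}  = ᶜ of {b,c,e,f}
  {d,e}  = ᶜ of {a,b,c,f}
  {b,c,d}  = ᶜ of {a,e,f}
  {a,b,c,d,e}  = {b,c,d,e} ∪ {a,b,c,d}
  {a,b,c,d,f}  = {a,f} ∪ {a,b,c,d}
  {a,b,c,e,f}  = {e,f} ∪ {a,b,c,f}
  {b,c,d,e,f}  = {e,f} ∪ {b,c,d,e}
  (now 18)
Iteration 3: +7 →
  {a}  = ᶜ of {b,c,d,e,f}
  {d}  = ᶜ of {a,b,c,e,f}
  {e}  = ᶜ of {a,b,c,d,f}
  {f}  = ᶜ of {a,b,c,d,e}
  {a,d,e}  = {d,e} ∪ {a,d}
  {a,d,f}  = {a,d} ∪ {a,f}
  {d,e,f}  = {d,e} ∪ {e,f}
  (now 25)
Iteration 4. New:
  {a,e}  = {a} ∪ {e}
  {d,f}  = {f} ∪ {d}
  {a,b,c}  = ᶜ of {d,e,f}
  {b,c,e}  = ᶜ of {a,d,f}
  {b,c,f}  = ᶜ of {a,d,e}
  {b,c,d,f}  = {f} ∪ {b,c,d}
  (now 31)
Iteration 5 (1 new):
  {a,b,c,e}  = ᶜ of {d,f}
  (now 32)
Iteration 6: stable.

Hence σ(𝒞) has 32 members: { ∅, {a}, {d}, {e}, {f}, {a,d}, {a,e}, {a,f}, {b,c}, {d,e}, {d,f}, {e,f}, {a,b,c}, {a,d,e}, {a,d,f}, {a,e,f}, {b,c,d}, {b,c,e}, {b,c,f}, {d,e,f}, {a,b,c,d}, {a,b,c,e}, {a,b,c,f}, {a,d,e,f}, {b,c,d,e}, {b,c,d,f}, {b,c,e,f}, {a,b,c,d,e}, {a,b,c,d,f}, {a,b,c,e,f}, {b,c,d,e,f}, X }.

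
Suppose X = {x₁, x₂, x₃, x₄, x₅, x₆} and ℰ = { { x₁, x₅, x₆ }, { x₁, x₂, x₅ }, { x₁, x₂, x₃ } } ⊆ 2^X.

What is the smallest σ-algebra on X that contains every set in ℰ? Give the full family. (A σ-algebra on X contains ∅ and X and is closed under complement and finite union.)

Start: ℰ ∪ {∅, X} = { {}, { x₁, x₂, x₃ }, { x₁, x₂, x₅ }, { x₁, x₅, x₆ }, X }.
Round 1: +6 →
  { x₂, x₃, x₄ }  = ᶜ of { x₁, x₅, x₆ }
  { x₃, x₄, x₆ }  = ᶜ of { x₁, x₂, x₅ }
  { x₄, x₅, x₆ }  = ᶜ of { x₁, x₂, x₃ }
  { x₁, x₂, x₃, x₅ }  = { x₁, x₂, x₅ } ∪ { x₁, x₂, x₃ }
  { x₁, x₂, x₅, x₆ }  = { x₁, x₂, x₅ } ∪ { x₁, x₅, x₆ }
  { x₁, x₂, x₃, x₅, x₆ }  = { x₁, x₂, x₃ } ∪ { x₁, x₅, x₆ }
  [11 total]
Round 2 (12 new):
  { x₄ }  = ᶜ of { x₁, x₂, x₃, x₅, x₆ }
  { x₃, x₄ }  = ᶜ of { x₁, x₂, x₅, x₆ }
  { x₄, x₆ }  = ᶜ of { x₁, x₂, x₃, x₅ }
  { x₁, x₂, x₃, x₄ }  = { x₁, x₂, x₃ } ∪ { x₂, x₃, x₄ }
  { x₁, x₄, x₅, x₆ }  = { x₁, x₅, x₆ } ∪ { x₄, x₅, x₆ }
  { x₂, x₃, x₄, x₆ }  = { x₂, x₃, x₄ } ∪ { x₃, x₄, x₆ }
  { x₃, x₄, x₅, x₆ }  = { x₃, x₄, x₆ } ∪ { x₄, x₅, x₆ }
  { x₁, x₂, x₃, x₄, x₅ }  = { x₂, x₃, x₄ } ∪ { x₁, x₂, x₅ }
  { x₁, x₂, x₃, x₄, x₆ }  = { x₁, x₂, x₃ } ∪ { x₃, x₄, x₆ }
  { x₁, x₂, x₄, x₅, x₆ }  = { x₁, x₂, x₅ } ∪ { x₄, x₅, x₆ }
  { x₁, x₃, x₄, x₅, x₆ }  = { x₁, x₅, x₆ } ∪ { x₃, x₄, x₆ }
  { x₂, x₃, x₄, x₅, x₆ }  = { x₂, x₃, x₄ } ∪ { x₄, x₅, x₆ }
  [23 total]
Round 3: 10 new —
  { x₁ }  = ᶜ of { x₂, x₃, x₄, x₅, x₆ }
  { x₂ }  = ᶜ of { x₁, x₃, x₄, x₅, x₆ }
  { x₃ }  = ᶜ of { x₁, x₂, x₄, x₅, x₆ }
  { x₅ }  = ᶜ of { x₁, x₂, x₃, x₄, x₆ }
  { x₆ }  = ᶜ of { x₁, x₂, x₃, x₄, x₅ }
  { x₁, x₂ }  = ᶜ of { x₃, x₄, x₅, x₆ }
  { x₁, x₅ }  = ᶜ of { x₂, x₃, x₄, x₆ }
  { x₂, x₃ }  = ᶜ of { x₁, x₄, x₅, x₆ }
  { x₅, x₆ }  = ᶜ of { x₁, x₂, x₃, x₄ }
  { x₁, x₂, x₄, x₅ }  = { x₁, x₂, x₅ } ∪ { x₄ }
  [33 total]
Round 4: +29 →
  { x₁, x₃ }  = { x₁ } ∪ { x₃ }
  { x₁, x₄ }  = { x₁ } ∪ { x₄ }
  { x₁, x₆ }  = { x₁ } ∪ { x₆ }
  { x₂, x₄ }  = { x₂ } ∪ { x₄ }
  { x₂, x₅ }  = { x₂ } ∪ { x₅ }
  { x₂, x₆ }  = { x₂ } ∪ { x₆ }
  { x₃, x₅ }  = { x₅ } ∪ { x₃ }
  { x₃, x₆ }  = ᶜ of { x₁, x₂, x₄, x₅ }
  { x₄, x₅ }  = { x₅ } ∪ { x₄ }
  { x₁, x₂, x₄ }  = { x₁, x₂ } ∪ { x₄ }
  { x₁, x₂, x₆ }  = { x₁, x₂ } ∪ { x₆ }
  { x₁, x₃, x₄ }  = { x₃, x₄ } ∪ { x₁ }
  { x₁, x₃, x₅ }  = { x₃ } ∪ { x₁, x₅ }
  { x₁, x₄, x₅ }  = { x₁, x₅ } ∪ { x₄ }
  { x₁, x₄, x₆ }  = { x₁ } ∪ { x₄, x₆ }
  { x₂, x₃, x₅ }  = { x₅ } ∪ { x₂, x₃ }
  { x₂, x₃, x₆ }  = { x₆ } ∪ { x₂, x₃ }
  { x₂, x₄, x₆ }  = { x₂ } ∪ { x₄, x₆ }
  { x₂, x₅, x₆ }  = { x₅, x₆ } ∪ { x₂ }
  { x₃, x₄, x₅ }  = { x₃, x₄ } ∪ { x₅ }
  { x₃, x₅, x₆ }  = { x₅, x₆ } ∪ { x₃ }
  { x₁, x₂, x₃, x₆ }  = { x₁, x₂, x₃ } ∪ { x₆ }
  { x₁, x₂, x₄, x₆ }  = { x₁, x₂ } ∪ { x₄, x₆ }
  { x₁, x₃, x₄, x₅ }  = { x₃, x₄ } ∪ { x₁, x₅ }
  { x₁, x₃, x₄, x₆ }  = { x₁ } ∪ { x₃, x₄, x₆ }
  { x₁, x₃, x₅, x₆ }  = { x₃ } ∪ { x₁, x₅, x₆ }
  { x₂, x₃, x₄, x₅ }  = { x₅ } ∪ { x₂, x₃, x₄ }
  { x₂, x₃, x₅, x₆ }  = { x₅, x₆ } ∪ { x₂, x₃ }
  { x₂, x₄, x₅, x₆ }  = { x₂ } ∪ { x₄, x₅, x₆ }
  [62 total]
Round 5 adds 2:
  { x₁, x₃, x₆ }  = { x₁, x₆ } ∪ { x₁, x₃ }
  { x₂, x₄, x₅ }  = { x₂, x₅ } ∪ { x₄, x₅ }
  [64 total]
Round 6: stable.

|σ(ℰ)| = 64.  σ(ℰ) = { {}, { x₁ }, { x₂ }, { x₃ }, { x₄ }, { x₅ }, { x₆ }, { x₁, x₂ }, { x₁, x₃ }, { x₁, x₄ }, { x₁, x₅ }, { x₁, x₆ }, { x₂, x₃ }, { x₂, x₄ }, { x₂, x₅ }, { x₂, x₆ }, { x₃, x₄ }, { x₃, x₅ }, { x₃, x₆ }, { x₄, x₅ }, { x₄, x₆ }, { x₅, x₆ }, { x₁, x₂, x₃ }, { x₁, x₂, x₄ }, { x₁, x₂, x₅ }, { x₁, x₂, x₆ }, { x₁, x₃, x₄ }, { x₁, x₃, x₅ }, { x₁, x₃, x₆ }, { x₁, x₄, x₅ }, { x₁, x₄, x₆ }, { x₁, x₅, x₆ }, { x₂, x₃, x₄ }, { x₂, x₃, x₅ }, { x₂, x₃, x₆ }, { x₂, x₄, x₅ }, { x₂, x₄, x₆ }, { x₂, x₅, x₆ }, { x₃, x₄, x₅ }, { x₃, x₄, x₆ }, { x₃, x₅, x₆ }, { x₄, x₅, x₆ }, { x₁, x₂, x₃, x₄ }, { x₁, x₂, x₃, x₅ }, { x₁, x₂, x₃, x₆ }, { x₁, x₂, x₄, x₅ }, { x₁, x₂, x₄, x₆ }, { x₁, x₂, x₅, x₆ }, { x₁, x₃, x₄, x₅ }, { x₁, x₃, x₄, x₆ }, { x₁, x₃, x₅, x₆ }, { x₁, x₄, x₅, x₆ }, { x₂, x₃, x₄, x₅ }, { x₂, x₃, x₄, x₆ }, { x₂, x₃, x₅, x₆ }, { x₂, x₄, x₅, x₆ }, { x₃, x₄, x₅, x₆ }, { x₁, x₂, x₃, x₄, x₅ }, { x₁, x₂, x₃, x₄, x₆ }, { x₁, x₂, x₃, x₅, x₆ }, { x₁, x₂, x₄, x₅, x₆ }, { x₁, x₃, x₄, x₅, x₆ }, { x₂, x₃, x₄, x₅, x₆ }, X }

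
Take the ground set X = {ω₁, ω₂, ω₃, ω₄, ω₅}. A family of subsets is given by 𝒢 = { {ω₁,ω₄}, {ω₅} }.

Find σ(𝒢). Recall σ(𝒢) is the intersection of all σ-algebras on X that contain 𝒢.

Take S₀ = 𝒢 ∪ {∅, X} = { ∅, {ω₅}, {ω₁,ω₄}, X }.
Iteration 1: 3 new —
  {ω₁,ω₄,ω₅}  = {ω₅} ∪ {ω₁,ω₄}
  {ω₂,ω₃,ω₅}  = ᶜ of {ω₁,ω₄}
  {ω₁,ω₂,ω₃,ω₄}  = ᶜ of {ω₅}
  — 7 sets.
Iteration 2 (1 new):
  {ω₂,ω₃}  = ᶜ of {ω₁,ω₄,ω₅}
  — 8 sets.
After Iteration 3 the family is unchanged; done.

Therefore σ(𝒢) = { ∅, {ω₅}, {ω₁,ω₄}, {ω₂,ω₃}, {ω₁,ω₄,ω₅}, {ω₂,ω₃,ω₅}, {ω₁,ω₂,ω₃,ω₄}, X } (|σ(𝒢)| = 8).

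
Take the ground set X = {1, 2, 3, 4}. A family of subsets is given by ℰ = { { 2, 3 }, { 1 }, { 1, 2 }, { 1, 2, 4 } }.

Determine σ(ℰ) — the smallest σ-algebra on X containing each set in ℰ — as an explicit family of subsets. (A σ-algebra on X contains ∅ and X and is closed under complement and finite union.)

Answer: σ(ℰ) = { {  }, { 1 }, { 2 }, { 3 }, { 4 }, { 1, 2 }, { 1, 3 }, { 1, 4 }, { 2, 3 }, { 2, 4 }, { 3, 4 }, { 1, 2, 3 }, { 1, 2, 4 }, { 1, 3, 4 }, { 2, 3, 4 }, X }

Trace:
Take S₀ = ℰ ∪ {∅, X} = { {  }, { 1 }, { 1, 2 }, { 2, 3 }, { 1, 2, 4 }, X }.
Round 1: +5 →
  { 3 }  = ᶜ of { 1, 2, 4 }
  { 1, 4 }  = ᶜ of { 2, 3 }
  { 3, 4 }  = ᶜ of { 1, 2 }
  { 1, 2, 3 }  = { 2, 3 } ∪ { 1, 2 }
  { 2, 3, 4 }  = ᶜ of { 1 }
Round 2. New:
  { 4 }  = ᶜ of { 1, 2, 3 }
  { 1, 3 }  = { 3 } ∪ { 1 }
  { 1, 3, 4 }  = { 3, 4 } ∪ { 1, 4 }
Round 3 (2 new):
  { 2 }  = ᶜ of { 1, 3, 4 }
  { 2, 4 }  = ᶜ of { 1, 3 }
Round 4: closed — nothing new.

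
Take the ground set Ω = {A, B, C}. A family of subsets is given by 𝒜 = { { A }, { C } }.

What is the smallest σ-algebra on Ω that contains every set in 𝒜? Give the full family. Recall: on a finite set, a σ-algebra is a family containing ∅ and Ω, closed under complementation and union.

Start: 𝒜 ∪ {∅, Ω} = { {  }, { A }, { C }, Ω }.
Step 1 (3 new):
  { A, B }  = Ω∖{ C }
  { A, C }  = { C } ∪ { A }
  { B, C }  = Ω∖{ A }
  — 7 sets.
Step 2. New:
  { B }  = Ω∖{ A, C }
  — 8 sets.
Step 3: already closed under ᶜ and ∪.

Hence σ(𝒜) has 8 members: { {  }, { A }, { B }, { C }, { A, B }, { A, C }, { B, C }, Ω }.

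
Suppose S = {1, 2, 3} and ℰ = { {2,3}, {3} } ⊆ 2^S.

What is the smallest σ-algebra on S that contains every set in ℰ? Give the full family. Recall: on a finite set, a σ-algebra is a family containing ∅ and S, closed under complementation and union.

σ(ℰ) = { {}, {1}, {2}, {3}, {1,2}, {1,3}, {2,3}, S }

Trace:
Take S₀ = ℰ ∪ {∅, S} = { {}, {3}, {2,3}, S }.
Round 1 (2 new):
  {1}  = ᶜ of {2,3}
  {1,2}  = ᶜ of {3}
  |family| = 6
Round 2: +1 →
  {1,3}  = {3} ∪ {1}
  |family| = 7
Round 3 (1 new):
  {2}  = ᶜ of {1,3}
  |family| = 8
Round 4: stable.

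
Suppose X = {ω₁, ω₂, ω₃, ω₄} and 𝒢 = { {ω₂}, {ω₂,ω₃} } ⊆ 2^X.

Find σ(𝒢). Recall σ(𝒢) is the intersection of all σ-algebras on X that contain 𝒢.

Answer: σ(𝒢) = { {}, {ω₂}, {ω₃}, {ω₁,ω₄}, {ω₂,ω₃}, {ω₁,ω₂,ω₄}, {ω₁,ω₃,ω₄}, X }

Check:
Initial family (4 sets): { {}, {ω₂}, {ω₂,ω₃}, X }.
Iteration 1 adds 2:
  {ω₁,ω₄}  = ᶜ of {ω₂,ω₃}
  {ω₁,ω₃,ω₄}  = ᶜ of {ω₂}
  (now 6)
Iteration 2: 1 new —
  {ω₁,ω₂,ω₄}  = {ω₁,ω₄} ∪ {ω₂}
  (now 7)
Iteration 3. New:
  {ω₃}  = ᶜ of {ω₁,ω₂,ω₄}
  (now 8)
Iteration 4: stable.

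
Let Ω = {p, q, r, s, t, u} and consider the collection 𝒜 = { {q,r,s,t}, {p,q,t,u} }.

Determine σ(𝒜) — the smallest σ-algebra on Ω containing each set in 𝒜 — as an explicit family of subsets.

|σ(𝒜)| = 8.  σ(𝒜) = { ∅, {p,u}, {q,t}, {r,s}, {p,q,t,u}, {p,r,s,u}, {q,r,s,t}, Ω }

Check:
Take S₀ = 𝒜 ∪ {∅, Ω} = { ∅, {p,q,t,u}, {q,r,s,t}, Ω }.
Pass 1: +2 →
  {p,u}  = {q,r,s,t}ᶜ
  {r,s}  = {p,q,t,u}ᶜ
  |family| = 6
Pass 2. New:
  {p,r,s,u}  = {r,s} ∪ {p,u}
  |family| = 7
Pass 3: +1 →
  {q,t}  = {p,r,s,u}ᶜ
  |family| = 8
Pass 4: stable.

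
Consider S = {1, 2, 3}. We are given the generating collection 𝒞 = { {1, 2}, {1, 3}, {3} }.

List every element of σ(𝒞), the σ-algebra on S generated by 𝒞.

Seed the family with 𝒞 together with ∅ and S: { {}, {3}, {1, 2}, {1, 3}, S }.
Round 1 adds 1:
  {2}  = complement {1, 3}
  [6 total]
Round 2 adds 1:
  {2, 3}  = {3} ∪ {2}
  [7 total]
Round 3 (1 new):
  {1}  = complement {2, 3}
  [8 total]
Round 4: no new sets; the family is a σ-algebra.

σ(𝒞) = { {}, {1}, {2}, {3}, {1, 2}, {1, 3}, {2, 3}, S }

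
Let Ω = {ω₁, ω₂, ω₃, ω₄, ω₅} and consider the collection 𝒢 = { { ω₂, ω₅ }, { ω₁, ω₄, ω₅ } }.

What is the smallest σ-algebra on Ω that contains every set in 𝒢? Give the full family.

Answer: σ(𝒢) = { {}, { ω₂ }, { ω₃ }, { ω₅ }, { ω₁, ω₄ }, { ω₂, ω₃ }, { ω₂, ω₅ }, { ω₃, ω₅ }, { ω₁, ω₂, ω₄ }, { ω₁, ω₃, ω₄ }, { ω₁, ω₄, ω₅ }, { ω₂, ω₃, ω₅ }, { ω₁, ω₂, ω₃, ω₄ }, { ω₁, ω₂, ω₄, ω₅ }, { ω₁, ω₃, ω₄, ω₅ }, Ω }

Trace:
Begin from { {}, { ω₂, ω₅ }, { ω₁, ω₄, ω₅ }, Ω } (that is, 𝒢 plus ∅ and Ω).
Pass 1: +3 →
  { ω₂, ω₃ }  = complement { ω₁, ω₄, ω₅ }
  { ω₁, ω₃, ω₄ }  = complement { ω₂, ω₅ }
  { ω₁, ω₂, ω₄, ω₅ }  = { ω₂, ω₅ } ∪ { ω₁, ω₄, ω₅ }
  (now 7)
Pass 2. New:
  { ω₃ }  = complement { ω₁, ω₂, ω₄, ω₅ }
  { ω₂, ω₃, ω₅ }  = { ω₂, ω₅ } ∪ { ω₂, ω₃ }
  { ω₁, ω₂, ω₃, ω₄ }  = { ω₁, ω₃, ω₄ } ∪ { ω₂, ω₃ }
  { ω₁, ω₃, ω₄, ω₅ }  = { ω₁, ω₄, ω₅ } ∪ { ω₁, ω₃, ω₄ }
  (now 11)
Pass 3 (3 new):
  { ω₂ }  = complement { ω₁, ω₃, ω₄, ω₅ }
  { ω₅ }  = complement { ω₁, ω₂, ω₃, ω₄ }
  { ω₁, ω₄ }  = complement { ω₂, ω₃, ω₅ }
  (now 14)
Pass 4 (2 new):
  { ω₃, ω₅ }  = { ω₃ } ∪ { ω₅ }
  { ω₁, ω₂, ω₄ }  = { ω₁, ω₄ } ∪ { ω₂ }
  (now 16)
Pass 5: stable.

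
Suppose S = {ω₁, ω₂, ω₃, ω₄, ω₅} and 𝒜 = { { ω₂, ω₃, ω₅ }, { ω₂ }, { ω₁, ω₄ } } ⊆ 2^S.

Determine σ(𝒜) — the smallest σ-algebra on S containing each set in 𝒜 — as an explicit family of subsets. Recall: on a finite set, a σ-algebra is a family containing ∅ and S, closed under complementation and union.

Initial family (5 sets): { {}, { ω₂ }, { ω₁, ω₄ }, { ω₂, ω₃, ω₅ }, S }.
Iteration 1 adds 2:
  { ω₁, ω₂, ω₄ }  = { ω₁, ω₄ } ∪ { ω₂ }
  { ω₁, ω₃, ω₄, ω₅ }  = complement { ω₂ }
  [7 total]
Iteration 2. New:
  { ω₃, ω₅ }  = complement { ω₁, ω₂, ω₄ }
  [8 total]
Iteration 3: stable.

Hence σ(𝒜) has 8 members: { {}, { ω₂ }, { ω₁, ω₄ }, { ω₃, ω₅ }, { ω₁, ω₂, ω₄ }, { ω₂, ω₃, ω₅ }, { ω₁, ω₃, ω₄, ω₅ }, S }.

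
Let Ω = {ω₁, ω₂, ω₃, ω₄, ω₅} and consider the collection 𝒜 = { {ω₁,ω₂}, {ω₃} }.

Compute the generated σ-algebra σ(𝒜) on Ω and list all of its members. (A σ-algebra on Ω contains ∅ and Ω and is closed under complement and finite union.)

Answer: σ(𝒜) = { {}, {ω₃}, {ω₁,ω₂}, {ω₄,ω₅}, {ω₁,ω₂,ω₃}, {ω₃,ω₄,ω₅}, {ω₁,ω₂,ω₄,ω₅}, Ω }

Working:
Begin from { {}, {ω₃}, {ω₁,ω₂}, Ω } (that is, 𝒜 plus ∅ and Ω).
Step 1 (3 new):
  {ω₁,ω₂,ω₃}  = {ω₁,ω₂} ∪ {ω₃}
  {ω₃,ω₄,ω₅}  = ᶜ of {ω₁,ω₂}
  {ω₁,ω₂,ω₄,ω₅}  = ᶜ of {ω₃}
  |family| = 7
Step 2: 1 new —
  {ω₄,ω₅}  = ᶜ of {ω₁,ω₂,ω₃}
  |family| = 8
Step 3: closed — nothing new.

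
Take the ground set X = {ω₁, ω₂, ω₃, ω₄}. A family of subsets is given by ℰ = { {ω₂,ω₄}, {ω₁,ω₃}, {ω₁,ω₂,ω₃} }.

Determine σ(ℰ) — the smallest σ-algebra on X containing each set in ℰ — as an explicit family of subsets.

Start: ℰ ∪ {∅, X} = { {}, {ω₁,ω₃}, {ω₂,ω₄}, {ω₁,ω₂,ω₃}, X }.
Pass 1 adds 1:
  {ω₄}  = X∖{ω₁,ω₂,ω₃}
  (now 6)
Pass 2 adds 1:
  {ω₁,ω₃,ω₄}  = {ω₄} ∪ {ω₁,ω₃}
  (now 7)
Pass 3 adds 1:
  {ω₂}  = X∖{ω₁,ω₃,ω₄}
  (now 8)
Pass 4: stable.

σ(ℰ) = { {}, {ω₂}, {ω₄}, {ω₁,ω₃}, {ω₂,ω₄}, {ω₁,ω₂,ω₃}, {ω₁,ω₃,ω₄}, X }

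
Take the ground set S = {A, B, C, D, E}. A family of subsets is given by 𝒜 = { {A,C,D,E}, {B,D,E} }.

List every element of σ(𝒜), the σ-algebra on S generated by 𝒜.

σ(𝒜) (8 sets): { ∅, {B}, {A,C}, {D,E}, {A,B,C}, {B,D,E}, {A,C,D,E}, S }

Check:
Start: 𝒜 ∪ {∅, S} = { ∅, {B,D,E}, {A,C,D,E}, S }.
Round 1: 2 new —
  {B}  = complement {A,C,D,E}
  {A,C}  = complement {B,D,E}
  |family| = 6
Round 2: +1 →
  {A,B,C}  = {A,C} ∪ {B}
  |family| = 7
Round 3. New:
  {D,E}  = complement {A,B,C}
  |family| = 8
Round 4 adds nothing — fixpoint reached.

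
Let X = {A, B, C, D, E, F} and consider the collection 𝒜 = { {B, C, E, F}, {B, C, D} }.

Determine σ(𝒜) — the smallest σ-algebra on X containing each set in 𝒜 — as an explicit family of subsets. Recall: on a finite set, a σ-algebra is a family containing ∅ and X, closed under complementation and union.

σ(𝒜) (16 sets): { {}, {A}, {D}, {A, D}, {B, C}, {E, F}, {A, B, C}, {A, E, F}, {B, C, D}, {D, E, F}, {A, B, C, D}, {A, D, E, F}, {B, C, E, F}, {A, B, C, E, F}, {B, C, D, E, F}, X }

Check:
Start: 𝒜 ∪ {∅, X} = { {}, {B, C, D}, {B, C, E, F}, X }.
Iteration 1. New:
  {A, D}  = ᶜ of {B, C, E, F}
  {A, E, F}  = ᶜ of {B, C, D}
  {B, C, D, E, F}  = {B, C, E, F} ∪ {B, C, D}
  (now 7)
Iteration 2: 4 new —
  {A}  = ᶜ of {B, C, D, E, F}
  {A, B, C, D}  = {B, C, D} ∪ {A, D}
  {A, D, E, F}  = {A, D} ∪ {A, E, F}
  {A, B, C, E, F}  = {A, E, F} ∪ {B, C, E, F}
  (now 11)
Iteration 3: 3 new —
  {D}  = ᶜ of {A, B, C, E, F}
  {B, C}  = ᶜ of {A, D, E, F}
  {E, F}  = ᶜ of {A, B, C, D}
  (now 14)
Iteration 4 adds 2:
  {A, B, C}  = {B, C} ∪ {A}
  {D, E, F}  = {E, F} ∪ {D}
  (now 16)
Iteration 5: stable.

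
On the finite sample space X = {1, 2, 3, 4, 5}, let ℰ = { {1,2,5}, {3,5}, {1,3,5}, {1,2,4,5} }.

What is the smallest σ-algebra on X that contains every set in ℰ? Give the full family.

|σ(ℰ)| = 32.  σ(ℰ) = { {}, {1}, {2}, {3}, {4}, {5}, {1,2}, {1,3}, {1,4}, {1,5}, {2,3}, {2,4}, {2,5}, {3,4}, {3,5}, {4,5}, {1,2,3}, {1,2,4}, {1,2,5}, {1,3,4}, {1,3,5}, {1,4,5}, {2,3,4}, {2,3,5}, {2,4,5}, {3,4,5}, {1,2,3,4}, {1,2,3,5}, {1,2,4,5}, {1,3,4,5}, {2,3,4,5}, X }

Working:
Initial family (6 sets): { {}, {3,5}, {1,2,5}, {1,3,5}, {1,2,4,5}, X }.
Round 1: 5 new —
  {3}  = X∖{1,2,4,5}
  {2,4}  = X∖{1,3,5}
  {3,4}  = X∖{1,2,5}
  {1,2,4}  = X∖{3,5}
  {1,2,3,5}  = {1,2,5} ∪ {3,5}
  |family| = 11
Round 2 adds 6:
  {4}  = X∖{1,2,3,5}
  {2,3,4}  = {3,4} ∪ {2,4}
  {3,4,5}  = {3,4} ∪ {3,5}
  {1,2,3,4}  = {3,4} ∪ {1,2,4}
  {1,3,4,5}  = {3,4} ∪ {1,3,5}
  {2,3,4,5}  = {3,5} ∪ {2,4}
  |family| = 17
Round 3 adds 5:
  {1}  = X∖{2,3,4,5}
  {2}  = X∖{1,3,4,5}
  {5}  = X∖{1,2,3,4}
  {1,2}  = X∖{3,4,5}
  {1,5}  = X∖{2,3,4}
  |family| = 22
Round 4. New:
  {1,3}  = {3} ∪ {1}
  {1,4}  = {4} ∪ {1}
  {2,3}  = {2} ∪ {3}
  {2,5}  = {2} ∪ {5}
  {4,5}  = {5} ∪ {4}
  {1,2,3}  = {1,2} ∪ {3}
  {1,3,4}  = {3,4} ∪ {1}
  {1,4,5}  = {1,5} ∪ {4}
  {2,3,5}  = {2} ∪ {3,5}
  {2,4,5}  = {5} ∪ {2,4}
  |family| = 32
Round 5 adds nothing — fixpoint reached.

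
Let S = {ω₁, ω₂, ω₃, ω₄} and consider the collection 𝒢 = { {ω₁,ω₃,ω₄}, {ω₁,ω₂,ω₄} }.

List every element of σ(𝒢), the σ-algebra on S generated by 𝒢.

|σ(𝒢)| = 8.  σ(𝒢) = { {}, {ω₂}, {ω₃}, {ω₁,ω₄}, {ω₂,ω₃}, {ω₁,ω₂,ω₄}, {ω₁,ω₃,ω₄}, S }

Derivation:
Begin from { {}, {ω₁,ω₂,ω₄}, {ω₁,ω₃,ω₄}, S } (that is, 𝒢 plus ∅ and S).
Pass 1: 2 new —
  {ω₂}  = S∖{ω₁,ω₃,ω₄}
  {ω₃}  = S∖{ω₁,ω₂,ω₄}
  [6 total]
Pass 2. New:
  {ω₂,ω₃}  = {ω₃} ∪ {ω₂}
  [7 total]
Pass 3: +1 →
  {ω₁,ω₄}  = S∖{ω₂,ω₃}
  [8 total]
Pass 4 adds nothing — fixpoint reached.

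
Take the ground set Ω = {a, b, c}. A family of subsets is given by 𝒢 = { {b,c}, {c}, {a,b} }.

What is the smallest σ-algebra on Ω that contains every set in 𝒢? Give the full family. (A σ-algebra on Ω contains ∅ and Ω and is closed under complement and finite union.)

Take S₀ = 𝒢 ∪ {∅, Ω} = { ∅, {c}, {a,b}, {b,c}, Ω }.
Step 1: 1 new —
  {a}  = complement {b,c}
Step 2. New:
  {a,c}  = {c} ∪ {a}
Step 3 adds 1:
  {b}  = complement {a,c}
Step 4: already closed under ᶜ and ∪.

Hence σ(𝒢) has 8 members: { ∅, {a}, {b}, {c}, {a,b}, {a,c}, {b,c}, Ω }.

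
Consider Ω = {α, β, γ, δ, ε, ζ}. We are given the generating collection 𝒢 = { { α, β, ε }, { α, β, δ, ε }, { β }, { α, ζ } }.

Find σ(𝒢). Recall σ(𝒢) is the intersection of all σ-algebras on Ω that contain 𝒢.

σ(𝒢) (64 sets): { {  }, { α }, { β }, { γ }, { δ }, { ε }, { ζ }, { α, β }, { α, γ }, { α, δ }, { α, ε }, { α, ζ }, { β, γ }, { β, δ }, { β, ε }, { β, ζ }, { γ, δ }, { γ, ε }, { γ, ζ }, { δ, ε }, { δ, ζ }, { ε, ζ }, { α, β, γ }, { α, β, δ }, { α, β, ε }, { α, β, ζ }, { α, γ, δ }, { α, γ, ε }, { α, γ, ζ }, { α, δ, ε }, { α, δ, ζ }, { α, ε, ζ }, { β, γ, δ }, { β, γ, ε }, { β, γ, ζ }, { β, δ, ε }, { β, δ, ζ }, { β, ε, ζ }, { γ, δ, ε }, { γ, δ, ζ }, { γ, ε, ζ }, { δ, ε, ζ }, { α, β, γ, δ }, { α, β, γ, ε }, { α, β, γ, ζ }, { α, β, δ, ε }, { α, β, δ, ζ }, { α, β, ε, ζ }, { α, γ, δ, ε }, { α, γ, δ, ζ }, { α, γ, ε, ζ }, { α, δ, ε, ζ }, { β, γ, δ, ε }, { β, γ, δ, ζ }, { β, γ, ε, ζ }, { β, δ, ε, ζ }, { γ, δ, ε, ζ }, { α, β, γ, δ, ε }, { α, β, γ, δ, ζ }, { α, β, γ, ε, ζ }, { α, β, δ, ε, ζ }, { α, γ, δ, ε, ζ }, { β, γ, δ, ε, ζ }, Ω }

Derivation:
Start: 𝒢 ∪ {∅, Ω} = { {  }, { β }, { α, ζ }, { α, β, ε }, { α, β, δ, ε }, Ω }.
Pass 1 (7 new):
  { γ, ζ }  = ᶜ of { α, β, δ, ε }
  { α, β, ζ }  = { α, ζ } ∪ { β }
  { γ, δ, ζ }  = ᶜ of { α, β, ε }
  { α, β, ε, ζ }  = { α, β, ε } ∪ { α, ζ }
  { β, γ, δ, ε }  = ᶜ of { α, ζ }
  { α, β, δ, ε, ζ }  = { α, ζ } ∪ { α, β, δ, ε }
  { α, γ, δ, ε, ζ }  = ᶜ of { β }
  — 13 sets.
Pass 2 adds 12:
  { γ }  = ᶜ of { α, β, δ, ε, ζ }
  { γ, δ }  = ᶜ of { α, β, ε, ζ }
  { α, γ, ζ }  = { α, ζ } ∪ { γ, ζ }
  { β, γ, ζ }  = { β } ∪ { γ, ζ }
  { γ, δ, ε }  = ᶜ of { α, β, ζ }
  { α, β, γ, ζ }  = { γ, ζ } ∪ { α, β, ζ }
  { α, γ, δ, ζ }  = { α, ζ } ∪ { γ, δ, ζ }
  { β, γ, δ, ζ }  = { β } ∪ { γ, δ, ζ }
  { α, β, γ, δ, ε }  = { β, γ, δ, ε } ∪ { α, β, δ, ε }
  { α, β, γ, δ, ζ }  = { γ, δ, ζ } ∪ { α, β, ζ }
  { α, β, γ, ε, ζ }  = { α, β, ε } ∪ { γ, ζ }
  { β, γ, δ, ε, ζ }  = { β, γ, δ, ε } ∪ { γ, ζ }
  — 25 sets.
Pass 3 (13 new):
  { α }  = ᶜ of { β, γ, δ, ε, ζ }
  { δ }  = ᶜ of { α, β, γ, ε, ζ }
  { ε }  = ᶜ of { α, β, γ, δ, ζ }
  { ζ }  = ᶜ of { α, β, γ, δ, ε }
  { α, ε }  = ᶜ of { β, γ, δ, ζ }
  { β, γ }  = { β } ∪ { γ }
  { β, ε }  = ᶜ of { α, γ, δ, ζ }
  { δ, ε }  = ᶜ of { α, β, γ, ζ }
  { α, δ, ε }  = ᶜ of { β, γ, ζ }
  { β, γ, δ }  = { γ, δ } ∪ { β }
  { β, δ, ε }  = ᶜ of { α, γ, ζ }
  { α, β, γ, ε }  = { γ } ∪ { α, β, ε }
  { γ, δ, ε, ζ }  = { γ, δ, ε } ∪ { γ, δ, ζ }
  — 38 sets.
Pass 4 adds 24:
  { α, β }  = ᶜ of { γ, δ, ε, ζ }
  { α, γ }  = { γ } ∪ { α }
  { α, δ }  = { δ } ∪ { α }
  { β, δ }  = { β } ∪ { δ }
  { β, ζ }  = { β } ∪ { ζ }
  { γ, ε }  = { γ } ∪ { ε }
  { δ, ζ }  = ᶜ of { α, β, γ, ε }
  { ε, ζ }  = { ζ } ∪ { ε }
  { α, β, γ }  = { β, γ } ∪ { α }
  { α, γ, δ }  = { γ, δ } ∪ { α }
  { α, γ, ε }  = { γ } ∪ { α, ε }
  { α, δ, ζ }  = { α, ζ } ∪ { δ }
  { α, ε, ζ }  = ᶜ of { β, γ, δ }
  { β, γ, ε }  = { γ } ∪ { β, ε }
  { β, ε, ζ }  = { β, ε } ∪ { ζ }
  { γ, ε, ζ }  = { γ, ζ } ∪ { ε }
  { δ, ε, ζ }  = { δ, ε } ∪ { ζ }
  { α, β, γ, δ }  = { α } ∪ { β, γ, δ }
  { α, β, δ, ζ }  = { δ } ∪ { α, β, ζ }
  { α, γ, δ, ε }  = { γ, δ } ∪ { α, ε }
  { α, γ, ε, ζ }  = { α, γ, ζ } ∪ { α, ε }
  { α, δ, ε, ζ }  = ᶜ of { β, γ }
  { β, γ, ε, ζ }  = { β, γ, ζ } ∪ { β, ε }
  { β, δ, ε, ζ }  = { β, δ, ε } ∪ { ζ }
  — 62 sets.
Pass 5: +2 →
  { α, β, δ }  = ᶜ of { γ, ε, ζ }
  { β, δ, ζ }  = ᶜ of { α, γ, ε }
  — 64 sets.
Pass 6: no new sets; the family is a σ-algebra.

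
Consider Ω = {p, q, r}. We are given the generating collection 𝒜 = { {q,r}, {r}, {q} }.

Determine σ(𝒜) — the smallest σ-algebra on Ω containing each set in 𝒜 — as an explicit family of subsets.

Start: 𝒜 ∪ {∅, Ω} = { {}, {q}, {r}, {q,r}, Ω }.
Iteration 1. New:
  {p}  = Ω∖{q,r}
  {p,q}  = Ω∖{r}
  {p,r}  = Ω∖{q}
  (now 8)
Iteration 2: no new sets; the family is a σ-algebra.

|σ(𝒜)| = 8.  σ(𝒜) = { {}, {p}, {q}, {r}, {p,q}, {p,r}, {q,r}, Ω }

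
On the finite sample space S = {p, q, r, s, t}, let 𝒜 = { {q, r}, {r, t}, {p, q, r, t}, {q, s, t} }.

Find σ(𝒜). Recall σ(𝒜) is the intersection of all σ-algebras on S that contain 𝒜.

Initial family (6 sets): { ∅, {q, r}, {r, t}, {q, s, t}, {p, q, r, t}, S }.
Step 1 (6 new):
  {s}  = S∖{p, q, r, t}
  {p, r}  = S∖{q, s, t}
  {p, q, s}  = S∖{r, t}
  {p, s, t}  = S∖{q, r}
  {q, r, t}  = {q, r} ∪ {r, t}
  {q, r, s, t}  = {q, r} ∪ {q, s, t}
  (now 12)
Step 2: +10 →
  {p}  = S∖{q, r, s, t}
  {p, s}  = S∖{q, r, t}
  {p, q, r}  = {q, r} ∪ {p, r}
  {p, r, s}  = {p, r} ∪ {s}
  {p, r, t}  = {p, r} ∪ {r, t}
  {q, r, s}  = {q, r} ∪ {s}
  {r, s, t}  = {s} ∪ {r, t}
  {p, q, r, s}  = {p, q, s} ∪ {q, r}
  {p, q, s, t}  = {p, s, t} ∪ {p, q, s}
  {p, r, s, t}  = {p, s, t} ∪ {p, r}
  (now 22)
Step 3. New:
  {q}  = S∖{p, r, s, t}
  {r}  = S∖{p, q, s, t}
  {t}  = S∖{p, q, r, s}
  {p, q}  = S∖{r, s, t}
  {p, t}  = S∖{q, r, s}
  {q, s}  = S∖{p, r, t}
  {q, t}  = S∖{p, r, s}
  {s, t}  = S∖{p, q, r}
  (now 30)
Step 4 (2 new):
  {r, s}  = {r} ∪ {s}
  {p, q, t}  = {q, t} ∪ {p, q}
  (now 32)
Step 5: closed — nothing new.

|σ(𝒜)| = 32.  σ(𝒜) = { ∅, {p}, {q}, {r}, {s}, {t}, {p, q}, {p, r}, {p, s}, {p, t}, {q, r}, {q, s}, {q, t}, {r, s}, {r, t}, {s, t}, {p, q, r}, {p, q, s}, {p, q, t}, {p, r, s}, {p, r, t}, {p, s, t}, {q, r, s}, {q, r, t}, {q, s, t}, {r, s, t}, {p, q, r, s}, {p, q, r, t}, {p, q, s, t}, {p, r, s, t}, {q, r, s, t}, S }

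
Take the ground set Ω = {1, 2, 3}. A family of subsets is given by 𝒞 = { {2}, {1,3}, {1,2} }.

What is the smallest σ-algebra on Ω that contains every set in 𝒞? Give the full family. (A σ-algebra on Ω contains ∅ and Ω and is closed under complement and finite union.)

σ(𝒞) (8 sets): { ∅, {1}, {2}, {3}, {1,2}, {1,3}, {2,3}, Ω }

Check:
Initial family (5 sets): { ∅, {2}, {1,2}, {1,3}, Ω }.
Pass 1: +1 →
  {3}  = complement {1,2}
  (now 6)
Pass 2: 1 new —
  {2,3}  = {3} ∪ {2}
  (now 7)
Pass 3: 1 new —
  {1}  = complement {2,3}
  (now 8)
Pass 4: no new sets; the family is a σ-algebra.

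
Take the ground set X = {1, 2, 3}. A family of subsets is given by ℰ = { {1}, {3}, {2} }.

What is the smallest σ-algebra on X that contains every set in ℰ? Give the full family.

σ(ℰ) = { {}, {1}, {2}, {3}, {1, 2}, {1, 3}, {2, 3}, X }

Check:
Begin from { {}, {1}, {2}, {3}, X } (that is, ℰ plus ∅ and X).
Iteration 1 adds 3:
  {1, 2}  = {3}ᶜ
  {1, 3}  = {2}ᶜ
  {2, 3}  = {1}ᶜ
  — 8 sets.
Iteration 2: stable.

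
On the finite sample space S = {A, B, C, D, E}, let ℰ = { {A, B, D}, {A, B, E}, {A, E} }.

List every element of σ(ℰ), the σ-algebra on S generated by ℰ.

Begin from { ∅, {A, E}, {A, B, D}, {A, B, E}, S } (that is, ℰ plus ∅ and S).
Round 1: 4 new —
  {C, D}  = {A, B, E}ᶜ
  {C, E}  = {A, B, D}ᶜ
  {B, C, D}  = {A, E}ᶜ
  {A, B, D, E}  = {A, B, E} ∪ {A, B, D}
Round 2 adds 7:
  {C}  = {A, B, D, E}ᶜ
  {A, C, E}  = {A, E} ∪ {C, E}
  {C, D, E}  = {C, D} ∪ {C, E}
  {A, B, C, D}  = {C, D} ∪ {A, B, D}
  {A, B, C, E}  = {A, B, E} ∪ {C, E}
  {A, C, D, E}  = {C, D} ∪ {A, E}
  {B, C, D, E}  = {C, E} ∪ {B, C, D}
Round 3. New:
  {A}  = {B, C, D, E}ᶜ
  {B}  = {A, C, D, E}ᶜ
  {D}  = {A, B, C, E}ᶜ
  {E}  = {A, B, C, D}ᶜ
  {A, B}  = {C, D, E}ᶜ
  {B, D}  = {A, C, E}ᶜ
Round 4 adds 10:
  {A, C}  = {C} ∪ {A}
  {A, D}  = {D} ∪ {A}
  {B, C}  = {B} ∪ {C}
  {B, E}  = {B} ∪ {E}
  {D, E}  = {E} ∪ {D}
  {A, B, C}  = {A, B} ∪ {C}
  {A, C, D}  = {C, D} ∪ {A}
  {A, D, E}  = {A, E} ∪ {D}
  {B, C, E}  = {B} ∪ {C, E}
  {B, D, E}  = {E} ∪ {B, D}
Round 5: already closed under ᶜ and ∪.

Therefore σ(ℰ) = { ∅, {A}, {B}, {C}, {D}, {E}, {A, B}, {A, C}, {A, D}, {A, E}, {B, C}, {B, D}, {B, E}, {C, D}, {C, E}, {D, E}, {A, B, C}, {A, B, D}, {A, B, E}, {A, C, D}, {A, C, E}, {A, D, E}, {B, C, D}, {B, C, E}, {B, D, E}, {C, D, E}, {A, B, C, D}, {A, B, C, E}, {A, B, D, E}, {A, C, D, E}, {B, C, D, E}, S } (|σ(ℰ)| = 32).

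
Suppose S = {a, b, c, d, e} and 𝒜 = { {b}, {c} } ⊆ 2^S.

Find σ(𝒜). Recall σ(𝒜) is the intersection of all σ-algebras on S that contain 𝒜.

σ(𝒜) (8 sets): { {}, {b}, {c}, {b,c}, {a,d,e}, {a,b,d,e}, {a,c,d,e}, S }

Derivation:
Take S₀ = 𝒜 ∪ {∅, S} = { {}, {b}, {c}, S }.
Pass 1: +3 →
  {b,c}  = {c} ∪ {b}
  {a,b,d,e}  = ᶜ of {c}
  {a,c,d,e}  = ᶜ of {b}
  |family| = 7
Pass 2: 1 new —
  {a,d,e}  = ᶜ of {b,c}
  |family| = 8
Pass 3: closed — nothing new.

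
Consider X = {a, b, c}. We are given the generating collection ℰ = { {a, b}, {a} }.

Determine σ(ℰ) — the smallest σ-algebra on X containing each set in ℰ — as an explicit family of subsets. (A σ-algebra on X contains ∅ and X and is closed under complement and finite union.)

Take S₀ = ℰ ∪ {∅, X} = { {}, {a}, {a, b}, X }.
Step 1: 2 new —
  {c}  = {a, b}ᶜ
  {b, c}  = {a}ᶜ
  [6 total]
Step 2 adds 1:
  {a, c}  = {c} ∪ {a}
  [7 total]
Step 3: 1 new —
  {b}  = {a, c}ᶜ
  [8 total]
After Step 4 the family is unchanged; done.

Hence σ(ℰ) has 8 members: { {}, {a}, {b}, {c}, {a, b}, {a, c}, {b, c}, X }.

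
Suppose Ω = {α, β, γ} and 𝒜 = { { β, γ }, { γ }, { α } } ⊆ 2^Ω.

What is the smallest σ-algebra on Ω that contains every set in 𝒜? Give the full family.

Seed the family with 𝒜 together with ∅ and Ω: { {}, { α }, { γ }, { β, γ }, Ω }.
Pass 1 adds 2:
  { α, β }  = ᶜ of { γ }
  { α, γ }  = { γ } ∪ { α }
  — 7 sets.
Pass 2 (1 new):
  { β }  = ᶜ of { α, γ }
  — 8 sets.
Pass 3: closed — nothing new.

σ(𝒜) = { {}, { α }, { β }, { γ }, { α, β }, { α, γ }, { β, γ }, Ω }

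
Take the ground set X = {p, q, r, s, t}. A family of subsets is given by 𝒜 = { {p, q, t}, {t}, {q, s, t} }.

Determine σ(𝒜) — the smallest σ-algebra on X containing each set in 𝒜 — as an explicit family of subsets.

Begin from { ∅, {t}, {p, q, t}, {q, s, t}, X } (that is, 𝒜 plus ∅ and X).
Step 1 (4 new):
  {p, r}  = {q, s, t}ᶜ
  {r, s}  = {p, q, t}ᶜ
  {p, q, r, s}  = {t}ᶜ
  {p, q, s, t}  = {p, q, t} ∪ {q, s, t}
  — 9 sets.
Step 2 (6 new):
  {r}  = {p, q, s, t}ᶜ
  {p, r, s}  = {r, s} ∪ {p, r}
  {p, r, t}  = {t} ∪ {p, r}
  {r, s, t}  = {r, s} ∪ {t}
  {p, q, r, t}  = {p, q, t} ∪ {p, r}
  {q, r, s, t}  = {r, s} ∪ {q, s, t}
  — 15 sets.
Step 3: +7 →
  {p}  = {q, r, s, t}ᶜ
  {s}  = {p, q, r, t}ᶜ
  {p, q}  = {r, s, t}ᶜ
  {q, s}  = {p, r, t}ᶜ
  {q, t}  = {p, r, s}ᶜ
  {r, t}  = {r} ∪ {t}
  {p, r, s, t}  = {r, s, t} ∪ {p, r, s}
  — 22 sets.
Step 4: 8 new —
  {q}  = {p, r, s, t}ᶜ
  {p, s}  = {s} ∪ {p}
  {p, t}  = {t} ∪ {p}
  {s, t}  = {t} ∪ {s}
  {p, q, r}  = {p, r} ∪ {p, q}
  {p, q, s}  = {r, t}ᶜ
  {q, r, s}  = {r, s} ∪ {q, s}
  {q, r, t}  = {q, t} ∪ {r, t}
  — 30 sets.
Step 5 (2 new):
  {q, r}  = {q} ∪ {r}
  {p, s, t}  = {t} ∪ {p, s}
  — 32 sets.
Step 6: no new sets; the family is a σ-algebra.

Therefore σ(𝒜) = { ∅, {p}, {q}, {r}, {s}, {t}, {p, q}, {p, r}, {p, s}, {p, t}, {q, r}, {q, s}, {q, t}, {r, s}, {r, t}, {s, t}, {p, q, r}, {p, q, s}, {p, q, t}, {p, r, s}, {p, r, t}, {p, s, t}, {q, r, s}, {q, r, t}, {q, s, t}, {r, s, t}, {p, q, r, s}, {p, q, r, t}, {p, q, s, t}, {p, r, s, t}, {q, r, s, t}, X } (|σ(𝒜)| = 32).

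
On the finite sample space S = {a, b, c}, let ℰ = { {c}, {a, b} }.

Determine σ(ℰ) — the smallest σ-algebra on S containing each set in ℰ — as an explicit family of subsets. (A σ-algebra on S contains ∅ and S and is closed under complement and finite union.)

σ(ℰ) (4 sets): { {}, {c}, {a, b}, S }

Check:
Initial family (4 sets): { {}, {c}, {a, b}, S }.
Step 1: already closed under ᶜ and ∪.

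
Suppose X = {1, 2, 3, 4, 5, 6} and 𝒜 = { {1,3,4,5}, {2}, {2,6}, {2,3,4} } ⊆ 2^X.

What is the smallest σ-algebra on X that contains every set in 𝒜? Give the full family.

Start: 𝒜 ∪ {∅, X} = { {}, {2}, {2,6}, {2,3,4}, {1,3,4,5}, X }.
Round 1 adds 4:
  {1,5,6}  = X∖{2,3,4}
  {2,3,4,6}  = {2,3,4} ∪ {2,6}
  {1,2,3,4,5}  = {2,3,4} ∪ {1,3,4,5}
  {1,3,4,5,6}  = X∖{2}
Round 2 adds 3:
  {6}  = X∖{1,2,3,4,5}
  {1,5}  = X∖{2,3,4,6}
  {1,2,5,6}  = {2} ∪ {1,5,6}
Round 3 (2 new):
  {3,4}  = X∖{1,2,5,6}
  {1,2,5}  = {1,5} ∪ {2}
Round 4 adds 1:
  {3,4,6}  = X∖{1,2,5}
Round 5: no new sets; the family is a σ-algebra.

Therefore σ(𝒜) = { {}, {2}, {6}, {1,5}, {2,6}, {3,4}, {1,2,5}, {1,5,6}, {2,3,4}, {3,4,6}, {1,2,5,6}, {1,3,4,5}, {2,3,4,6}, {1,2,3,4,5}, {1,3,4,5,6}, X } (|σ(𝒜)| = 16).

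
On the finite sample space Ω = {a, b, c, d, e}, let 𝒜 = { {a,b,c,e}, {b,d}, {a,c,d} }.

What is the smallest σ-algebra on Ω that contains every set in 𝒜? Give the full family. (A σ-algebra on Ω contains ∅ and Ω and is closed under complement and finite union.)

σ(𝒜) (16 sets): { {}, {b}, {d}, {e}, {a,c}, {b,d}, {b,e}, {d,e}, {a,b,c}, {a,c,d}, {a,c,e}, {b,d,e}, {a,b,c,d}, {a,b,c,e}, {a,c,d,e}, Ω }

Working:
Seed the family with 𝒜 together with ∅ and Ω: { {}, {b,d}, {a,c,d}, {a,b,c,e}, Ω }.
Step 1: 4 new —
  {d}  = ᶜ of {a,b,c,e}
  {b,e}  = ᶜ of {a,c,d}
  {a,c,e}  = ᶜ of {b,d}
  {a,b,c,d}  = {a,c,d} ∪ {b,d}
  — 9 sets.
Step 2. New:
  {e}  = ᶜ of {a,b,c,d}
  {b,d,e}  = {b,e} ∪ {d}
  {a,c,d,e}  = {a,c,e} ∪ {a,c,d}
  — 12 sets.
Step 3 (3 new):
  {b}  = ᶜ of {a,c,d,e}
  {a,c}  = ᶜ of {b,d,e}
  {d,e}  = {d} ∪ {e}
  — 15 sets.
Step 4: 1 new —
  {a,b,c}  = ᶜ of {d,e}
  — 16 sets.
Step 5: already closed under ᶜ and ∪.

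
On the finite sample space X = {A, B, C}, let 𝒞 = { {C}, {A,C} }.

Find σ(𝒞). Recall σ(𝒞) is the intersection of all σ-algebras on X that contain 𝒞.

Begin from { {}, {C}, {A,C}, X } (that is, 𝒞 plus ∅ and X).
Round 1. New:
  {B}  = complement {A,C}
  {A,B}  = complement {C}
  (now 6)
Round 2. New:
  {B,C}  = {C} ∪ {B}
  (now 7)
Round 3 adds 1:
  {A}  = complement {B,C}
  (now 8)
Round 4: closed — nothing new.

Therefore σ(𝒞) = { {}, {A}, {B}, {C}, {A,B}, {A,C}, {B,C}, X } (|σ(𝒞)| = 8).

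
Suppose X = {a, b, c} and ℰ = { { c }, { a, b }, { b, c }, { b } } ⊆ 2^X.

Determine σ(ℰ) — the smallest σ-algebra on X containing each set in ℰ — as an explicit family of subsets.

|σ(ℰ)| = 8.  σ(ℰ) = { {}, { a }, { b }, { c }, { a, b }, { a, c }, { b, c }, X }

Trace:
Seed the family with ℰ together with ∅ and X: { {}, { b }, { c }, { a, b }, { b, c }, X }.
Pass 1: +2 →
  { a }  = ᶜ of { b, c }
  { a, c }  = ᶜ of { b }
  [8 total]
Pass 2: closed — nothing new.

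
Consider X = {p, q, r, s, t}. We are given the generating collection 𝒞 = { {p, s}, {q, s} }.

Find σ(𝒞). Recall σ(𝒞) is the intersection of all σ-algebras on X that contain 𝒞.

Take S₀ = 𝒞 ∪ {∅, X} = { {}, {p, s}, {q, s}, X }.
Pass 1: +3 →
  {p, q, s}  = {q, s} ∪ {p, s}
  {p, r, t}  = X∖{q, s}
  {q, r, t}  = X∖{p, s}
  — 7 sets.
Pass 2. New:
  {r, t}  = X∖{p, q, s}
  {p, q, r, t}  = {q, r, t} ∪ {p, r, t}
  {p, r, s, t}  = {p, s} ∪ {p, r, t}
  {q, r, s, t}  = {q, r, t} ∪ {q, s}
  — 11 sets.
Pass 3 adds 3:
  {p}  = X∖{q, r, s, t}
  {q}  = X∖{p, r, s, t}
  {s}  = X∖{p, q, r, t}
  — 14 sets.
Pass 4 adds 2:
  {p, q}  = {q} ∪ {p}
  {r, s, t}  = {s} ∪ {r, t}
  — 16 sets.
After Pass 5 the family is unchanged; done.

σ(𝒞) = { {}, {p}, {q}, {s}, {p, q}, {p, s}, {q, s}, {r, t}, {p, q, s}, {p, r, t}, {q, r, t}, {r, s, t}, {p, q, r, t}, {p, r, s, t}, {q, r, s, t}, X }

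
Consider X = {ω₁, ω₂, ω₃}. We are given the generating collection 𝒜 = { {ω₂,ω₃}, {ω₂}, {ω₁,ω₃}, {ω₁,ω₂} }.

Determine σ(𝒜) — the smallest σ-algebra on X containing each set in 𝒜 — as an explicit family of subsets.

Take S₀ = 𝒜 ∪ {∅, X} = { {}, {ω₂}, {ω₁,ω₂}, {ω₁,ω₃}, {ω₂,ω₃}, X }.
Step 1 adds 2:
  {ω₁}  = ᶜ of {ω₂,ω₃}
  {ω₃}  = ᶜ of {ω₁,ω₂}
  — 8 sets.
Step 2 adds nothing — fixpoint reached.

Therefore σ(𝒜) = { {}, {ω₁}, {ω₂}, {ω₃}, {ω₁,ω₂}, {ω₁,ω₃}, {ω₂,ω₃}, X } (|σ(𝒜)| = 8).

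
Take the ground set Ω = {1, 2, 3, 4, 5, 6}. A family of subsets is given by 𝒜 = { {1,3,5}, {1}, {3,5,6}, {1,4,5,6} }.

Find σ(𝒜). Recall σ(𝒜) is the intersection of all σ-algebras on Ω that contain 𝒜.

σ(𝒜) (64 sets): { ∅, {1}, {2}, {3}, {4}, {5}, {6}, {1,2}, {1,3}, {1,4}, {1,5}, {1,6}, {2,3}, {2,4}, {2,5}, {2,6}, {3,4}, {3,5}, {3,6}, {4,5}, {4,6}, {5,6}, {1,2,3}, {1,2,4}, {1,2,5}, {1,2,6}, {1,3,4}, {1,3,5}, {1,3,6}, {1,4,5}, {1,4,6}, {1,5,6}, {2,3,4}, {2,3,5}, {2,3,6}, {2,4,5}, {2,4,6}, {2,5,6}, {3,4,5}, {3,4,6}, {3,5,6}, {4,5,6}, {1,2,3,4}, {1,2,3,5}, {1,2,3,6}, {1,2,4,5}, {1,2,4,6}, {1,2,5,6}, {1,3,4,5}, {1,3,4,6}, {1,3,5,6}, {1,4,5,6}, {2,3,4,5}, {2,3,4,6}, {2,3,5,6}, {2,4,5,6}, {3,4,5,6}, {1,2,3,4,5}, {1,2,3,4,6}, {1,2,3,5,6}, {1,2,4,5,6}, {1,3,4,5,6}, {2,3,4,5,6}, Ω }

Derivation:
Begin from { ∅, {1}, {1,3,5}, {3,5,6}, {1,4,5,6}, Ω } (that is, 𝒜 plus ∅ and Ω).
Pass 1. New:
  {2,3}  = {1,4,5,6}ᶜ
  {1,2,4}  = {3,5,6}ᶜ
  {2,4,6}  = {1,3,5}ᶜ
  {1,3,5,6}  = {3,5,6} ∪ {1,3,5}
  {1,3,4,5,6}  = {3,5,6} ∪ {1,4,5,6}
  {2,3,4,5,6}  = {1}ᶜ
  [12 total]
Pass 2: 11 new —
  {2}  = {1,3,4,5,6}ᶜ
  {2,4}  = {1,3,5,6}ᶜ
  {1,2,3}  = {2,3} ∪ {1}
  {1,2,3,4}  = {1,2,4} ∪ {2,3}
  {1,2,3,5}  = {1,3,5} ∪ {2,3}
  {1,2,4,6}  = {2,4,6} ∪ {1,2,4}
  {2,3,4,6}  = {2,4,6} ∪ {2,3}
  {2,3,5,6}  = {2,3} ∪ {3,5,6}
  {1,2,3,4,5}  = {1,3,5} ∪ {1,2,4}
  {1,2,3,5,6}  = {1,3,5,6} ∪ {2,3}
  {1,2,4,5,6}  = {2,4,6} ∪ {1,4,5,6}
  [23 total]
Pass 3: 12 new —
  {3}  = {1,2,4,5,6}ᶜ
  {4}  = {1,2,3,5,6}ᶜ
  {6}  = {1,2,3,4,5}ᶜ
  {1,2}  = {2} ∪ {1}
  {1,4}  = {2,3,5,6}ᶜ
  {1,5}  = {2,3,4,6}ᶜ
  {3,5}  = {1,2,4,6}ᶜ
  {4,6}  = {1,2,3,5}ᶜ
  {5,6}  = {1,2,3,4}ᶜ
  {2,3,4}  = {2,4} ∪ {2,3}
  {4,5,6}  = {1,2,3}ᶜ
  {1,2,3,4,6}  = {2,4,6} ∪ {1,2,3}
  [35 total]
Pass 4 adds 24:
  {5}  = {1,2,3,4,6}ᶜ
  {1,3}  = {1} ∪ {3}
  {1,6}  = {1} ∪ {6}
  {2,6}  = {2} ∪ {6}
  {3,4}  = {3} ∪ {4}
  {3,6}  = {6} ∪ {3}
  {1,2,5}  = {1,2} ∪ {1,5}
  {1,2,6}  = {1,2} ∪ {6}
  {1,3,4}  = {3} ∪ {1,4}
  {1,4,5}  = {1,4} ∪ {1,5}
  {1,4,6}  = {1} ∪ {4,6}
  {1,5,6}  = {2,3,4}ᶜ
  {2,3,5}  = {2} ∪ {3,5}
  {2,3,6}  = {6} ∪ {2,3}
  {2,5,6}  = {5,6} ∪ {2}
  {3,4,5}  = {4} ∪ {3,5}
  {3,4,6}  = {3} ∪ {4,6}
  {1,2,3,6}  = {1,2,3} ∪ {6}
  {1,2,4,5}  = {1,2,4} ∪ {1,5}
  {1,2,5,6}  = {5,6} ∪ {1,2}
  {1,3,4,5}  = {1,3,5} ∪ {1,4}
  {2,3,4,5}  = {2,3,4} ∪ {3,5}
  {2,4,5,6}  = {2,4,6} ∪ {5,6}
  {3,4,5,6}  = {1,2}ᶜ
  [59 total]
Pass 5 adds 5:
  {2,5}  = {2} ∪ {5}
  {4,5}  = {1,2,3,6}ᶜ
  {1,3,6}  = {1,6} ∪ {1,3}
  {2,4,5}  = {2,4} ∪ {5}
  {1,3,4,6}  = {3,4} ∪ {1,6}
  [64 total]
Pass 6: closed — nothing new.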